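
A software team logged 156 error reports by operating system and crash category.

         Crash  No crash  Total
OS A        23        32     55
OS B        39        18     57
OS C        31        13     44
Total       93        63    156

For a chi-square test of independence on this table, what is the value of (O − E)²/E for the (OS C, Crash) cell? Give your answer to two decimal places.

Row total (OS C) = 44; column total (Crash) = 93; N = 156.
Expected count E = 44 × 93 / 156 = 26.231.
Contribution = (O − E)²/E = (31 − 26.231)² / 26.231 = 0.87.

0.87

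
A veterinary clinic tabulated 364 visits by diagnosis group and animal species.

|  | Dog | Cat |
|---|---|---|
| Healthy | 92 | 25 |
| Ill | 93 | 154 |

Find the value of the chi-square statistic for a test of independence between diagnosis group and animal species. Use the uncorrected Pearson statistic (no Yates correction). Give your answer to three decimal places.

53.348

Row totals: 117, 247. Column totals: 185, 179. Grand total N = 364.
Expected counts (row total × column total / N):
  Healthy, Dog: 117×185/364 = 59.4643
  Healthy, Cat: 117×179/364 = 57.5357
  Ill, Dog: 247×185/364 = 125.5357
  Ill, Cat: 247×179/364 = 121.4643
Contributions (O − E)²/E:
  (92 − 59.4643)²/59.4643 = 17.8018
  (25 − 57.5357)²/57.5357 = 18.3985
  (93 − 125.5357)²/125.5357 = 8.4324
  (154 − 121.4643)²/121.4643 = 8.7151
χ² = 17.8018 + 18.3985 + 8.4324 + 8.7151 = 53.348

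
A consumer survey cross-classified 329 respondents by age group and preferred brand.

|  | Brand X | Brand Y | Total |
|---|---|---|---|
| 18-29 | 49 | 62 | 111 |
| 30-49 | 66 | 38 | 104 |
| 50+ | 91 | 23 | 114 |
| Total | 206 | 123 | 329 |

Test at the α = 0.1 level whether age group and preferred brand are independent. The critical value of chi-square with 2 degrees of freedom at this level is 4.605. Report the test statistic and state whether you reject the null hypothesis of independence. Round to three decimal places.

Grand total N = 329.
Expected counts (row total × column total / N):
  18-29, Brand X: 111×206/329 = 69.5015
  18-29, Brand Y: 111×123/329 = 41.4985
  30-49, Brand X: 104×206/329 = 65.1185
  30-49, Brand Y: 104×123/329 = 38.8815
  50+, Brand X: 114×206/329 = 71.3799
  50+, Brand Y: 114×123/329 = 42.6201
Contributions (O − E)²/E:
  (49 − 69.5015)²/69.5015 = 6.0475
  (62 − 41.4985)²/41.4985 = 10.1284
  (66 − 65.1185)²/65.1185 = 0.0119
  (38 − 38.8815)²/38.8815 = 0.0200
  (91 − 71.3799)²/71.3799 = 5.3930
  (23 − 42.6201)²/42.6201 = 9.0321
χ² = 6.0475 + 10.1284 + 0.0119 + 0.0200 + 5.3930 + 9.0321 = 30.633
df = (3−1)(2−1) = 2. Since 30.633 > 4.605, reject the null hypothesis of independence at α = 0.1.

30.633; reject H₀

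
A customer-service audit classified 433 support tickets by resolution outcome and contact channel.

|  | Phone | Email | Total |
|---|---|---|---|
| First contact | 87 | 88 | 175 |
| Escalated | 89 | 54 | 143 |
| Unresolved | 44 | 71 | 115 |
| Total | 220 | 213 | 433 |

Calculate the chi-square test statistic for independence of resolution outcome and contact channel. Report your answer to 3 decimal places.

14.802

Grand total N = 433.
Expected counts (row total × column total / N):
  First contact, Phone: 175×220/433 = 88.9145
  First contact, Email: 175×213/433 = 86.0855
  Escalated, Phone: 143×220/433 = 72.6559
  Escalated, Email: 143×213/433 = 70.3441
  Unresolved, Phone: 115×220/433 = 58.4296
  Unresolved, Email: 115×213/433 = 56.5704
Contributions (O − E)²/E:
  (87 − 88.9145)²/88.9145 = 0.0412
  (88 − 86.0855)²/86.0855 = 0.0426
  (89 − 72.6559)²/72.6559 = 3.6766
  (54 − 70.3441)²/70.3441 = 3.7975
  (44 − 58.4296)²/58.4296 = 3.5635
  (71 − 56.5704)²/56.5704 = 3.6806
χ² = 0.0412 + 0.0426 + 3.6766 + 3.7975 + 3.5635 + 3.6806 = 14.802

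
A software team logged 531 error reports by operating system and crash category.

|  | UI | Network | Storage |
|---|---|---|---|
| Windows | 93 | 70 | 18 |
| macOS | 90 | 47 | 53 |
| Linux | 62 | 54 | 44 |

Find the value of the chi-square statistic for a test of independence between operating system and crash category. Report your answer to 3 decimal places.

26.195

Row totals: 181, 190, 160. Column totals: 245, 171, 115. Grand total N = 531.
Expected counts (row total × column total / N):
  Windows, UI: 181×245/531 = 83.5122
  Windows, Network: 181×171/531 = 58.2881
  Windows, Storage: 181×115/531 = 39.1996
  macOS, UI: 190×245/531 = 87.6648
  macOS, Network: 190×171/531 = 61.1864
  macOS, Storage: 190×115/531 = 41.1488
  Linux, UI: 160×245/531 = 73.8230
  Linux, Network: 160×171/531 = 51.5254
  Linux, Storage: 160×115/531 = 34.6516
Contributions (O − E)²/E:
  (93 − 83.5122)²/83.5122 = 1.0779
  (70 − 58.2881)²/58.2881 = 2.3533
  (18 − 39.1996)²/39.1996 = 11.4650
  (90 − 87.6648)²/87.6648 = 0.0622
  (47 − 61.1864)²/61.1864 = 3.2892
  (53 − 41.1488)²/41.1488 = 3.4132
  (62 − 73.8230)²/73.8230 = 1.8935
  (54 − 51.5254)²/51.5254 = 0.1188
  (44 − 34.6516)²/34.6516 = 2.5220
χ² = 1.0779 + 2.3533 + 11.4650 + 0.0622 + 3.2892 + 3.4132 + 1.8935 + 0.1188 + 2.5220 = 26.195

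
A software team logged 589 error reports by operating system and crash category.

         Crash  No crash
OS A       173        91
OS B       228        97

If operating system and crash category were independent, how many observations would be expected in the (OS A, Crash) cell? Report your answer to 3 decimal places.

179.735

Row total (OS A) = 264; column total (Crash) = 401; grand total N = 589.
Expected count = (row total × column total) / N = 264 × 401 / 589 = 179.735.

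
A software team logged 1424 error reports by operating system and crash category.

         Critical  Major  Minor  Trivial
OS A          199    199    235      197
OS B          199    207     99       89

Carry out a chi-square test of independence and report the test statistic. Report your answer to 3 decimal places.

Row totals: 830, 594. Column totals: 398, 406, 334, 286. Grand total N = 1424.
Expected counts (row total × column total / N):
  OS A, Critical: 830×398/1424 = 231.9803
  OS A, Major: 830×406/1424 = 236.6433
  OS A, Minor: 830×334/1424 = 194.6770
  OS A, Trivial: 830×286/1424 = 166.6994
  OS B, Critical: 594×398/1424 = 166.0197
  OS B, Major: 594×406/1424 = 169.3567
  OS B, Minor: 594×334/1424 = 139.3230
  OS B, Trivial: 594×286/1424 = 119.3006
Contributions (O − E)²/E:
  (199 − 231.9803)²/231.9803 = 4.6888
  (199 − 236.6433)²/236.6433 = 5.9880
  (235 − 194.6770)²/194.6770 = 8.3520
  (197 − 166.6994)²/166.6994 = 5.5077
  (199 − 166.0197)²/166.0197 = 6.5516
  (207 − 169.3567)²/169.3567 = 8.3671
  (99 − 139.3230)²/139.3230 = 11.6703
  (89 − 119.3006)²/119.3006 = 7.6959
χ² = 4.6888 + 5.9880 + 8.3520 + 5.5077 + 6.5516 + 8.3671 + 11.6703 + 7.6959 = 58.821

58.821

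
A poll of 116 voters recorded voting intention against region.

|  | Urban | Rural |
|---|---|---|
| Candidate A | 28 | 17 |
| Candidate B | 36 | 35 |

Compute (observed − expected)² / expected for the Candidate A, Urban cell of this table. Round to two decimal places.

Row total (Candidate A) = 45; column total (Urban) = 64; N = 116.
Expected count E = 45 × 64 / 116 = 24.828.
Contribution = (O − E)²/E = (28 − 24.828)² / 24.828 = 0.41.

0.41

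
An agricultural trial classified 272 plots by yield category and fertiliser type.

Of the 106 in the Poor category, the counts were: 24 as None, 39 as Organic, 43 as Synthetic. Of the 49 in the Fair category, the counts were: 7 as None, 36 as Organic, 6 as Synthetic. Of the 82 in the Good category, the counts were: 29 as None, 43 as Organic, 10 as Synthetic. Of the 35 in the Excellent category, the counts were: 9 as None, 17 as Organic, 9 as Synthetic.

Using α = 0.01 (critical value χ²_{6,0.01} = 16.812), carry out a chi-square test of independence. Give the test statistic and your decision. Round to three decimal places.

Row totals: 106, 49, 82, 35. Column totals: 69, 135, 68. Grand total N = 272.
Expected counts (row total × column total / N):
  Poor, None: 106×69/272 = 26.8897
  Poor, Organic: 106×135/272 = 52.6103
  Poor, Synthetic: 106×68/272 = 26.5000
  Fair, None: 49×69/272 = 12.4301
  Fair, Organic: 49×135/272 = 24.3199
  Fair, Synthetic: 49×68/272 = 12.2500
  Good, None: 82×69/272 = 20.8015
  Good, Organic: 82×135/272 = 40.6985
  Good, Synthetic: 82×68/272 = 20.5000
  Excellent, None: 35×69/272 = 8.8787
  Excellent, Organic: 35×135/272 = 17.3713
  Excellent, Synthetic: 35×68/272 = 8.7500
Contributions (O − E)²/E:
  (24 − 26.8897)²/26.8897 = 0.3105
  (39 − 52.6103)²/52.6103 = 3.5210
  (43 − 26.5000)²/26.5000 = 10.2736
  (7 − 12.4301)²/12.4301 = 2.3721
  (36 − 24.3199)²/24.3199 = 5.6096
  (6 − 12.2500)²/12.2500 = 3.1888
  (29 − 20.8015)²/20.8015 = 3.2313
  (43 − 40.6985)²/40.6985 = 0.1301
  (10 − 20.5000)²/20.5000 = 5.3780
  (9 − 8.8787)²/8.8787 = 0.0017
  (17 − 17.3713)²/17.3713 = 0.0079
  (9 − 8.7500)²/8.7500 = 0.0071
χ² = 0.3105 + 3.5210 + 10.2736 + 2.3721 + 5.6096 + 3.1888 + 3.2313 + 0.1301 + 5.3780 + 0.0017 + 0.0079 + 0.0071 = 34.032
df = (4−1)(3−1) = 6. Since 34.032 > 16.812, reject the null hypothesis of independence at α = 0.01.

34.032; reject H₀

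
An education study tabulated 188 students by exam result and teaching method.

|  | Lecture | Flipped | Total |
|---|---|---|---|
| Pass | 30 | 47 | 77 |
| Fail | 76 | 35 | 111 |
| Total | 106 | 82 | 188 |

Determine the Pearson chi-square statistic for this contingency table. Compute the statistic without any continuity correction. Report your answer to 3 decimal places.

16.096

Grand total N = 188.
Expected counts (row total × column total / N):
  Pass, Lecture: 77×106/188 = 43.4149
  Pass, Flipped: 77×82/188 = 33.5851
  Fail, Lecture: 111×106/188 = 62.5851
  Fail, Flipped: 111×82/188 = 48.4149
Contributions (O − E)²/E:
  (30 − 43.4149)²/43.4149 = 4.1451
  (47 − 33.5851)²/33.5851 = 5.3583
  (76 − 62.5851)²/62.5851 = 2.8754
  (35 − 48.4149)²/48.4149 = 3.7170
χ² = 4.1451 + 5.3583 + 2.8754 + 3.7170 = 16.096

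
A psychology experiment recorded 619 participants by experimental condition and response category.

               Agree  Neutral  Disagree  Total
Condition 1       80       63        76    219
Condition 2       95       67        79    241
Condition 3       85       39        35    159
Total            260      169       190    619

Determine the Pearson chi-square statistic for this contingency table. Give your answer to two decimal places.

Grand total N = 619.
Expected counts (row total × column total / N):
  Condition 1, Agree: 219×260/619 = 91.987
  Condition 1, Neutral: 219×169/619 = 59.792
  Condition 1, Disagree: 219×190/619 = 67.221
  Condition 2, Agree: 241×260/619 = 101.228
  Condition 2, Neutral: 241×169/619 = 65.798
  Condition 2, Disagree: 241×190/619 = 73.974
  Condition 3, Agree: 159×260/619 = 66.785
  Condition 3, Neutral: 159×169/619 = 43.410
  Condition 3, Disagree: 159×190/619 = 48.805
Contributions (O − E)²/E:
  (80 − 91.987)²/91.987 = 1.5620
  (63 − 59.792)²/59.792 = 0.1721
  (76 − 67.221)²/67.221 = 1.1465
  (95 − 101.228)²/101.228 = 0.3832
  (67 − 65.798)²/65.798 = 0.0220
  (79 − 73.974)²/73.974 = 0.3415
  (85 − 66.785)²/66.785 = 4.9680
  (39 − 43.410)²/43.410 = 0.4480
  (35 − 48.805)²/48.805 = 3.9049
χ² = 1.5620 + 0.1721 + 1.1465 + 0.3832 + 0.0220 + 0.3415 + 4.9680 + 0.4480 + 3.9049 = 12.95

12.95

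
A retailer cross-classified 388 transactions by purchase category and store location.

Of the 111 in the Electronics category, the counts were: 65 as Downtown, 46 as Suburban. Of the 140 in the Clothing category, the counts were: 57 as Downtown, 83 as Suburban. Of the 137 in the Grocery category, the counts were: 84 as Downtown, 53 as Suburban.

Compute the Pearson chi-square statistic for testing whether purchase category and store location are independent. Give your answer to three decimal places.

Row totals: 111, 140, 137. Column totals: 206, 182. Grand total N = 388.
Expected counts (row total × column total / N):
  Electronics, Downtown: 111×206/388 = 58.9330
  Electronics, Suburban: 111×182/388 = 52.0670
  Clothing, Downtown: 140×206/388 = 74.3299
  Clothing, Suburban: 140×182/388 = 65.6701
  Grocery, Downtown: 137×206/388 = 72.7371
  Grocery, Suburban: 137×182/388 = 64.2629
Contributions (O − E)²/E:
  (65 − 58.9330)²/58.9330 = 0.6246
  (46 − 52.0670)²/52.0670 = 0.7069
  (57 − 74.3299)²/74.3299 = 4.0404
  (83 − 65.6701)²/65.6701 = 4.5732
  (84 − 72.7371)²/72.7371 = 1.7440
  (53 − 64.2629)²/64.2629 = 1.9740
χ² = 0.6246 + 0.7069 + 4.0404 + 4.5732 + 1.7440 + 1.9740 = 13.663

13.663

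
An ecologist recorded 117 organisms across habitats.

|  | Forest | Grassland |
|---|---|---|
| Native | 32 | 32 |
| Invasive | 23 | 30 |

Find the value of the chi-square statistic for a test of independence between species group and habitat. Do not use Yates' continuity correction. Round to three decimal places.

Row totals: 64, 53. Column totals: 55, 62. Grand total N = 117.
Expected counts (row total × column total / N):
  Native, Forest: 64×55/117 = 30.0855
  Native, Grassland: 64×62/117 = 33.9145
  Invasive, Forest: 53×55/117 = 24.9145
  Invasive, Grassland: 53×62/117 = 28.0855
Contributions (O − E)²/E:
  (32 − 30.0855)²/30.0855 = 0.1218
  (32 − 33.9145)²/33.9145 = 0.1081
  (23 − 24.9145)²/24.9145 = 0.1471
  (30 − 28.0855)²/28.0855 = 0.1305
χ² = 0.1218 + 0.1081 + 0.1471 + 0.1305 = 0.508

0.508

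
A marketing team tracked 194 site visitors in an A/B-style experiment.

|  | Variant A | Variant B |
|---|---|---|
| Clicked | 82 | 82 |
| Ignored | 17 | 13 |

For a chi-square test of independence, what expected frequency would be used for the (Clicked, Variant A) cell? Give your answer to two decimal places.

Row total (Clicked) = 164; column total (Variant A) = 99; grand total N = 194.
Expected count = (row total × column total) / N = 164 × 99 / 194 = 83.69.

83.69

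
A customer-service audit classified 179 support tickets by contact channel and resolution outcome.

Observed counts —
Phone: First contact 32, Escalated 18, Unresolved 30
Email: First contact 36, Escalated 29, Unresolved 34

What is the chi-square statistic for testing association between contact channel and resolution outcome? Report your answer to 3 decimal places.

1.055

Row totals: 80, 99. Column totals: 68, 47, 64. Grand total N = 179.
Expected counts (row total × column total / N):
  Phone, First contact: 80×68/179 = 30.3911
  Phone, Escalated: 80×47/179 = 21.0056
  Phone, Unresolved: 80×64/179 = 28.6034
  Email, First contact: 99×68/179 = 37.6089
  Email, Escalated: 99×47/179 = 25.9944
  Email, Unresolved: 99×64/179 = 35.3966
Contributions (O − E)²/E:
  (32 − 30.3911)²/30.3911 = 0.0852
  (18 − 21.0056)²/21.0056 = 0.4301
  (30 − 28.6034)²/28.6034 = 0.0682
  (36 − 37.6089)²/37.6089 = 0.0688
  (29 − 25.9944)²/25.9944 = 0.3475
  (34 − 35.3966)²/35.3966 = 0.0551
χ² = 0.0852 + 0.4301 + 0.0682 + 0.0688 + 0.3475 + 0.0551 = 1.055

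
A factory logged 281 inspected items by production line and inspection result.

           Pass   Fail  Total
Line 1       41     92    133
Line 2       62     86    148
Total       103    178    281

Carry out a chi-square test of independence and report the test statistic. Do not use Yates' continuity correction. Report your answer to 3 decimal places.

Grand total N = 281.
Expected counts (row total × column total / N):
  Line 1, Pass: 133×103/281 = 48.7509
  Line 1, Fail: 133×178/281 = 84.2491
  Line 2, Pass: 148×103/281 = 54.2491
  Line 2, Fail: 148×178/281 = 93.7509
Contributions (O − E)²/E:
  (41 − 48.7509)²/48.7509 = 1.2323
  (92 − 84.2491)²/84.2491 = 0.7131
  (62 − 54.2491)²/54.2491 = 1.1074
  (86 − 93.7509)²/93.7509 = 0.6408
χ² = 1.2323 + 0.7131 + 1.1074 + 0.6408 = 3.694

3.694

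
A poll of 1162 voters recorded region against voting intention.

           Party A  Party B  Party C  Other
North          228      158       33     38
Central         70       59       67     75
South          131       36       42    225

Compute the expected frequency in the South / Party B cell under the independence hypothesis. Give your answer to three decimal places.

Row total (South) = 434; column total (Party B) = 253; grand total N = 1162.
Expected count = (row total × column total) / N = 434 × 253 / 1162 = 94.494.

94.494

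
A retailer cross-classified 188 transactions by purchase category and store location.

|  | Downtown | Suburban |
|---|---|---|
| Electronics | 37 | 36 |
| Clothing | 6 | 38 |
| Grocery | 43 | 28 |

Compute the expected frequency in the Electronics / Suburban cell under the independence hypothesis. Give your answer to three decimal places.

39.606

Row total (Electronics) = 73; column total (Suburban) = 102; grand total N = 188.
Expected count = (row total × column total) / N = 73 × 102 / 188 = 39.606.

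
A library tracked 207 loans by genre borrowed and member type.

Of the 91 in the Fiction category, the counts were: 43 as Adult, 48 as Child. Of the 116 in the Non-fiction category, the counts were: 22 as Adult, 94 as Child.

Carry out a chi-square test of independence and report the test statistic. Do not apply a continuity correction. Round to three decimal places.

18.943

Row totals: 91, 116. Column totals: 65, 142. Grand total N = 207.
Expected counts (row total × column total / N):
  Fiction, Adult: 91×65/207 = 28.5749
  Fiction, Child: 91×142/207 = 62.4251
  Non-fiction, Adult: 116×65/207 = 36.4251
  Non-fiction, Child: 116×142/207 = 79.5749
Contributions (O − E)²/E:
  (43 − 28.5749)²/28.5749 = 7.2820
  (48 − 62.4251)²/62.4251 = 3.3333
  (22 − 36.4251)²/36.4251 = 5.7126
  (94 − 79.5749)²/79.5749 = 2.6149
χ² = 7.2820 + 3.3333 + 5.7126 + 2.6149 = 18.943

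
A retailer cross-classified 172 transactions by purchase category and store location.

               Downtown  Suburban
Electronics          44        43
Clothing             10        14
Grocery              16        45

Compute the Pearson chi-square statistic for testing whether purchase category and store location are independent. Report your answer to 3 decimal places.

Row totals: 87, 24, 61. Column totals: 70, 102. Grand total N = 172.
Expected counts (row total × column total / N):
  Electronics, Downtown: 87×70/172 = 35.4070
  Electronics, Suburban: 87×102/172 = 51.5930
  Clothing, Downtown: 24×70/172 = 9.7674
  Clothing, Suburban: 24×102/172 = 14.2326
  Grocery, Downtown: 61×70/172 = 24.8256
  Grocery, Suburban: 61×102/172 = 36.1744
Contributions (O − E)²/E:
  (44 − 35.4070)²/35.4070 = 2.0855
  (43 − 51.5930)²/51.5930 = 1.4312
  (10 − 9.7674)²/9.7674 = 0.0055
  (14 − 14.2326)²/14.2326 = 0.0038
  (16 − 24.8256)²/24.8256 = 3.1375
  (45 − 36.1744)²/36.1744 = 2.1532
χ² = 2.0855 + 1.4312 + 0.0055 + 0.0038 + 3.1375 + 2.1532 = 8.817

8.817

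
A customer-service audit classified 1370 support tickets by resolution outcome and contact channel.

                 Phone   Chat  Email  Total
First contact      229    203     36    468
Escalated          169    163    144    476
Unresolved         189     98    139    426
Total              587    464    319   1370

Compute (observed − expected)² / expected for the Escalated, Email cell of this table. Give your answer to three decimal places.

9.924

Row total (Escalated) = 476; column total (Email) = 319; N = 1370.
Expected count E = 476 × 319 / 1370 = 110.8350.
Contribution = (O − E)²/E = (144 − 110.8350)² / 110.8350 = 9.924.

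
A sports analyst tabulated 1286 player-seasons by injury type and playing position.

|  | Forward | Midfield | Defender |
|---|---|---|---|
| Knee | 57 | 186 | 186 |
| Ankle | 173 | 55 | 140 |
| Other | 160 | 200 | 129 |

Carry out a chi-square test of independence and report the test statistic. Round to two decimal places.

152.09

Row totals: 429, 368, 489. Column totals: 390, 441, 455. Grand total N = 1286.
Expected counts (row total × column total / N):
  Knee, Forward: 429×390/1286 = 130.101
  Knee, Midfield: 429×441/1286 = 147.114
  Knee, Defender: 429×455/1286 = 151.785
  Ankle, Forward: 368×390/1286 = 111.602
  Ankle, Midfield: 368×441/1286 = 126.196
  Ankle, Defender: 368×455/1286 = 130.202
  Other, Forward: 489×390/1286 = 148.297
  Other, Midfield: 489×441/1286 = 167.690
  Other, Defender: 489×455/1286 = 173.013
Contributions (O − E)²/E:
  (57 − 130.101)²/130.101 = 41.0739
  (186 − 147.114)²/147.114 = 10.2786
  (186 − 151.785)²/151.785 = 7.7127
  (173 − 111.602)²/111.602 = 33.7782
  (55 − 126.196)²/126.196 = 40.1666
  (140 − 130.202)²/130.202 = 0.7373
  (160 − 148.297)²/148.297 = 0.9236
  (200 − 167.690)²/167.690 = 6.2254
  (129 − 173.013)²/173.013 = 11.1965
χ² = 41.0739 + 10.2786 + 7.7127 + 33.7782 + 40.1666 + 0.7373 + 0.9236 + 6.2254 + 11.1965 = 152.09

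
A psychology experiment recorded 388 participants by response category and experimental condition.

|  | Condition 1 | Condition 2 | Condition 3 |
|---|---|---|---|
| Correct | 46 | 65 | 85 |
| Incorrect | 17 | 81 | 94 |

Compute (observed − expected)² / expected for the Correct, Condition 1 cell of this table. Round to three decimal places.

6.314

Row total (Correct) = 196; column total (Condition 1) = 63; N = 388.
Expected count E = 196 × 63 / 388 = 31.8247.
Contribution = (O − E)²/E = (46 − 31.8247)² / 31.8247 = 6.314.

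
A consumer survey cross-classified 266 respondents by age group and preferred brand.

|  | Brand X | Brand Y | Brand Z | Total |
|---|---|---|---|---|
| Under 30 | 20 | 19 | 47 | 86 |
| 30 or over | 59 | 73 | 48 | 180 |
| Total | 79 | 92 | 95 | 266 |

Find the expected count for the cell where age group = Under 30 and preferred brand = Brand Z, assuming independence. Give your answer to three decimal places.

Row total (Under 30) = 86; column total (Brand Z) = 95; grand total N = 266.
Expected count = (row total × column total) / N = 86 × 95 / 266 = 30.714.

30.714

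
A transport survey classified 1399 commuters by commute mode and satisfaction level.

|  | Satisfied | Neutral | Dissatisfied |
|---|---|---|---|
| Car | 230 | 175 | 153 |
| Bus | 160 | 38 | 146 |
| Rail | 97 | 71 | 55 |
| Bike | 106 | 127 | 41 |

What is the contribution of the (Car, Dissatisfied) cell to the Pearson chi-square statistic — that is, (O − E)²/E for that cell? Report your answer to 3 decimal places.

0.131

Row total (Car) = 558; column total (Dissatisfied) = 395; N = 1399.
Expected count E = 558 × 395 / 1399 = 157.5482.
Contribution = (O − E)²/E = (153 − 157.5482)² / 157.5482 = 0.131.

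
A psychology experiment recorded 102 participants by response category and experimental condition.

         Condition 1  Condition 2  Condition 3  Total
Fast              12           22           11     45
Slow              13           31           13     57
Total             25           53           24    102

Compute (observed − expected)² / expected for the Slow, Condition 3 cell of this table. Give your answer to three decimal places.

Row total (Slow) = 57; column total (Condition 3) = 24; N = 102.
Expected count E = 57 × 24 / 102 = 13.4118.
Contribution = (O − E)²/E = (13 − 13.4118)² / 13.4118 = 0.013.

0.013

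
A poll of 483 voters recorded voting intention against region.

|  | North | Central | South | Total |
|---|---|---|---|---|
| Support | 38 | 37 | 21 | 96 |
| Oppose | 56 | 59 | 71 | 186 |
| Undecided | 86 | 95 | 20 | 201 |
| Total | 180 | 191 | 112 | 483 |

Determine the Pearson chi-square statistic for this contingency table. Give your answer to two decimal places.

Grand total N = 483.
Expected counts (row total × column total / N):
  Support, North: 96×180/483 = 35.776
  Support, Central: 96×191/483 = 37.963
  Support, South: 96×112/483 = 22.261
  Oppose, North: 186×180/483 = 69.317
  Oppose, Central: 186×191/483 = 73.553
  Oppose, South: 186×112/483 = 43.130
  Undecided, North: 201×180/483 = 74.907
  Undecided, Central: 201×191/483 = 79.484
  Undecided, South: 201×112/483 = 46.609
Contributions (O − E)²/E:
  (38 − 35.776)²/35.776 = 0.1383
  (37 − 37.963)²/37.963 = 0.0244
  (21 − 22.261)²/22.261 = 0.0714
  (56 − 69.317)²/69.317 = 2.5584
  (59 − 73.553)²/73.553 = 2.8794
  (71 − 43.130)²/43.130 = 18.0092
  (86 − 74.907)²/74.907 = 1.6428
  (95 − 79.484)²/79.484 = 3.0289
  (20 − 46.609)²/46.609 = 15.1910
χ² = 0.1383 + 0.0244 + 0.0714 + 2.5584 + 2.8794 + 18.0092 + 1.6428 + 3.0289 + 15.1910 = 43.54

43.54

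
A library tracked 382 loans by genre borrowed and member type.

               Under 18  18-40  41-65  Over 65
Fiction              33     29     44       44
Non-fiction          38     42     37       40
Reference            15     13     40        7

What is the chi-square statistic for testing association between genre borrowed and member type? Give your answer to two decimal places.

26.59

Row totals: 150, 157, 75. Column totals: 86, 84, 121, 91. Grand total N = 382.
Expected counts (row total × column total / N):
  Fiction, Under 18: 150×86/382 = 33.770
  Fiction, 18-40: 150×84/382 = 32.984
  Fiction, 41-65: 150×121/382 = 47.513
  Fiction, Over 65: 150×91/382 = 35.733
  Non-fiction, Under 18: 157×86/382 = 35.346
  Non-fiction, 18-40: 157×84/382 = 34.524
  Non-fiction, 41-65: 157×121/382 = 49.730
  Non-fiction, Over 65: 157×91/382 = 37.401
  Reference, Under 18: 75×86/382 = 16.885
  Reference, 18-40: 75×84/382 = 16.492
  Reference, 41-65: 75×121/382 = 23.757
  Reference, Over 65: 75×91/382 = 17.866
Contributions (O − E)²/E:
  (33 − 33.770)²/33.770 = 0.0176
  (29 − 32.984)²/32.984 = 0.4812
  (44 − 47.513)²/47.513 = 0.2597
  (44 − 35.733)²/35.733 = 1.9126
  (38 − 35.346)²/35.346 = 0.1993
  (42 − 34.524)²/34.524 = 1.6189
  (37 − 49.730)²/49.730 = 3.2587
  (40 − 37.401)²/37.401 = 0.1806
  (15 − 16.885)²/16.885 = 0.2104
  (13 − 16.492)²/16.492 = 0.7394
  (40 − 23.757)²/23.757 = 11.1056
  (7 − 17.866)²/17.866 = 6.6086
χ² = 0.0176 + 0.4812 + 0.2597 + 1.9126 + 0.1993 + 1.6189 + 3.2587 + 0.1806 + 0.2104 + 0.7394 + 11.1056 + 6.6086 = 26.59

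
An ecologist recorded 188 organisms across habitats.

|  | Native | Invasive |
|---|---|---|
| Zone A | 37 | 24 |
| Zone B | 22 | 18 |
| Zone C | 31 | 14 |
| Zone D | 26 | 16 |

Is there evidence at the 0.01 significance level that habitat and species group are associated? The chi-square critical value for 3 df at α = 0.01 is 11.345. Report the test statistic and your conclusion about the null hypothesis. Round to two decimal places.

1.77; fail to reject H₀

Row totals: 61, 40, 45, 42. Column totals: 116, 72. Grand total N = 188.
Expected counts (row total × column total / N):
  Zone A, Native: 61×116/188 = 37.638
  Zone A, Invasive: 61×72/188 = 23.362
  Zone B, Native: 40×116/188 = 24.681
  Zone B, Invasive: 40×72/188 = 15.319
  Zone C, Native: 45×116/188 = 27.766
  Zone C, Invasive: 45×72/188 = 17.234
  Zone D, Native: 42×116/188 = 25.915
  Zone D, Invasive: 42×72/188 = 16.085
Contributions (O − E)²/E:
  (37 − 37.638)²/37.638 = 0.0108
  (24 − 23.362)²/23.362 = 0.0174
  (22 − 24.681)²/24.681 = 0.2912
  (18 − 15.319)²/15.319 = 0.4692
  (31 − 27.766)²/27.766 = 0.3767
  (14 − 17.234)²/17.234 = 0.6069
  (26 − 25.915)²/25.915 = 0.0003
  (16 − 16.085)²/16.085 = 0.0004
χ² = 0.0108 + 0.0174 + 0.2912 + 0.4692 + 0.3767 + 0.6069 + 0.0003 + 0.0004 = 1.77
df = (4−1)(2−1) = 3. Since 1.77 < 11.345, fail to reject the null hypothesis of independence at α = 0.01.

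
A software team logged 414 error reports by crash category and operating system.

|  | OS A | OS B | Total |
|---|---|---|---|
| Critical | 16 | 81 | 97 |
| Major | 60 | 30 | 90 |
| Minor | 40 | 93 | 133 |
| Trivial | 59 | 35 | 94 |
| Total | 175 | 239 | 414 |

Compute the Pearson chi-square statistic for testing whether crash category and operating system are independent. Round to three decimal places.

72.647

Grand total N = 414.
Expected counts (row total × column total / N):
  Critical, OS A: 97×175/414 = 41.0024
  Critical, OS B: 97×239/414 = 55.9976
  Major, OS A: 90×175/414 = 38.0435
  Major, OS B: 90×239/414 = 51.9565
  Minor, OS A: 133×175/414 = 56.2198
  Minor, OS B: 133×239/414 = 76.7802
  Trivial, OS A: 94×175/414 = 39.7343
  Trivial, OS B: 94×239/414 = 54.2657
Contributions (O − E)²/E:
  (16 − 41.0024)²/41.0024 = 15.2459
  (81 − 55.9976)²/55.9976 = 11.1633
  (60 − 38.0435)²/38.0435 = 12.6720
  (30 − 51.9565)²/51.9565 = 9.2787
  (40 − 56.2198)²/56.2198 = 4.6795
  (93 − 76.7802)²/76.7802 = 3.4264
  (59 − 39.7343)²/39.7343 = 9.3412
  (35 − 54.2657)²/54.2657 = 6.8398
χ² = 15.2459 + 11.1633 + 12.6720 + 9.2787 + 4.6795 + 3.4264 + 9.3412 + 6.8398 = 72.647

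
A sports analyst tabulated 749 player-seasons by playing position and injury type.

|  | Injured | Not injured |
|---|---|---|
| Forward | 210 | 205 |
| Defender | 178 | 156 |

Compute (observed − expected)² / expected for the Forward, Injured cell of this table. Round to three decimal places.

Row total (Forward) = 415; column total (Injured) = 388; N = 749.
Expected count E = 415 × 388 / 749 = 214.9800.
Contribution = (O − E)²/E = (210 − 214.9800)² / 214.9800 = 0.115.

0.115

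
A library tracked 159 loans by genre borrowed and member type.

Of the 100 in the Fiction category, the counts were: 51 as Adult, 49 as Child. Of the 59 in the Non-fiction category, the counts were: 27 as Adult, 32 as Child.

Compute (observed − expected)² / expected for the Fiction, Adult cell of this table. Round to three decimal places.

0.077

Row total (Fiction) = 100; column total (Adult) = 78; N = 159.
Expected count E = 100 × 78 / 159 = 49.0566.
Contribution = (O − E)²/E = (51 − 49.0566)² / 49.0566 = 0.077.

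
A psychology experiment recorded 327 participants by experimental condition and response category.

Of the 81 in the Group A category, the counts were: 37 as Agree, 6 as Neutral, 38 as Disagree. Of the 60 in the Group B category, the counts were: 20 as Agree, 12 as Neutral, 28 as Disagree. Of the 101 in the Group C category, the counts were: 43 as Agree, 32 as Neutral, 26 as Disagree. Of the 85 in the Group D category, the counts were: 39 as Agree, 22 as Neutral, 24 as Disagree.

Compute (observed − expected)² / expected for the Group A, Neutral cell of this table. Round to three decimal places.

Row total (Group A) = 81; column total (Neutral) = 72; N = 327.
Expected count E = 81 × 72 / 327 = 17.8349.
Contribution = (O − E)²/E = (6 − 17.8349)² / 17.8349 = 7.853.

7.853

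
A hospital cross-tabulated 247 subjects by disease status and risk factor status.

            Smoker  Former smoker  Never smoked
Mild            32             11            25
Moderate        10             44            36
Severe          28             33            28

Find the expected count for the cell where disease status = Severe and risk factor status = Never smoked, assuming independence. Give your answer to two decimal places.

Row total (Severe) = 89; column total (Never smoked) = 89; grand total N = 247.
Expected count = (row total × column total) / N = 89 × 89 / 247 = 32.07.

32.07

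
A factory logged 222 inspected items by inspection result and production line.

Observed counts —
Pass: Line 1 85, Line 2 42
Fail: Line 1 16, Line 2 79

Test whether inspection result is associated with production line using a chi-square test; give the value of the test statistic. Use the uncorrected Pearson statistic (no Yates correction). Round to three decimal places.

54.982

Row totals: 127, 95. Column totals: 101, 121. Grand total N = 222.
Expected counts (row total × column total / N):
  Pass, Line 1: 127×101/222 = 57.7793
  Pass, Line 2: 127×121/222 = 69.2207
  Fail, Line 1: 95×101/222 = 43.2207
  Fail, Line 2: 95×121/222 = 51.7793
Contributions (O − E)²/E:
  (85 − 57.7793)²/57.7793 = 12.8241
  (42 − 69.2207)²/69.2207 = 10.7044
  (16 − 43.2207)²/43.2207 = 17.1438
  (79 − 51.7793)²/51.7793 = 14.3101
χ² = 12.8241 + 10.7044 + 17.1438 + 14.3101 = 54.982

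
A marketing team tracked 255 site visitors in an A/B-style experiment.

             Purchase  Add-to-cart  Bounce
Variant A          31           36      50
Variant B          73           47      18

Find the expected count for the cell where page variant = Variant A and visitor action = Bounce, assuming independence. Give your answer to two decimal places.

Row total (Variant A) = 117; column total (Bounce) = 68; grand total N = 255.
Expected count = (row total × column total) / N = 117 × 68 / 255 = 31.20.

31.20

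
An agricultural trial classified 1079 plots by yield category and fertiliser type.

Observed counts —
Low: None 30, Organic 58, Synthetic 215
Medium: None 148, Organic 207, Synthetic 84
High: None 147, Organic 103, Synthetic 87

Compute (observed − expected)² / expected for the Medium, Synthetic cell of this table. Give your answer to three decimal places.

33.976

Row total (Medium) = 439; column total (Synthetic) = 386; N = 1079.
Expected count E = 439 × 386 / 1079 = 157.0473.
Contribution = (O − E)²/E = (84 − 157.0473)² / 157.0473 = 33.976.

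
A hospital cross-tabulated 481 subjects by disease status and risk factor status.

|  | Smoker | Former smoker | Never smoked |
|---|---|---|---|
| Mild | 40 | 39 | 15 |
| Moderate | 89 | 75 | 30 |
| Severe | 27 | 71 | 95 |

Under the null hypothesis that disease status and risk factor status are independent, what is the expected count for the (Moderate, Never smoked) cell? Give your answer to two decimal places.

Row total (Moderate) = 194; column total (Never smoked) = 140; grand total N = 481.
Expected count = (row total × column total) / N = 194 × 140 / 481 = 56.47.

56.47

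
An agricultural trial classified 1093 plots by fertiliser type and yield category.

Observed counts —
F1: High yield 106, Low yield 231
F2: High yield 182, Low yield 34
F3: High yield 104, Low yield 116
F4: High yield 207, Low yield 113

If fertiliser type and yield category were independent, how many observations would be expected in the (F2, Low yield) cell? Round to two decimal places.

Row total (F2) = 216; column total (Low yield) = 494; grand total N = 1093.
Expected count = (row total × column total) / N = 216 × 494 / 1093 = 97.62.

97.62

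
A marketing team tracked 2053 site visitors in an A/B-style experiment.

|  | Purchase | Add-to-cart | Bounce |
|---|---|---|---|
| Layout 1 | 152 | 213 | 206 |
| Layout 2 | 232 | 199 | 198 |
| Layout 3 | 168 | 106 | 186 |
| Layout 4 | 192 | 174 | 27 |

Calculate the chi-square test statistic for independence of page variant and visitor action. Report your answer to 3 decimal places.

157.547

Row totals: 571, 629, 460, 393. Column totals: 744, 692, 617. Grand total N = 2053.
Expected counts (row total × column total / N):
  Layout 1, Purchase: 571×744/2053 = 206.9284
  Layout 1, Add-to-cart: 571×692/2053 = 192.4657
  Layout 1, Bounce: 571×617/2053 = 171.6059
  Layout 2, Purchase: 629×744/2053 = 227.9474
  Layout 2, Add-to-cart: 629×692/2053 = 212.0156
  Layout 2, Bounce: 629×617/2053 = 189.0370
  Layout 3, Purchase: 460×744/2053 = 166.7024
  Layout 3, Add-to-cart: 460×692/2053 = 155.0511
  Layout 3, Bounce: 460×617/2053 = 138.2465
  Layout 4, Purchase: 393×744/2053 = 142.4218
  Layout 4, Add-to-cart: 393×692/2053 = 132.4676
  Layout 4, Bounce: 393×617/2053 = 118.1106
Contributions (O − E)²/E:
  (152 − 206.9284)²/206.9284 = 14.5805
  (213 − 192.4657)²/192.4657 = 2.1908
  (206 − 171.6059)²/171.6059 = 6.8934
  (232 − 227.9474)²/227.9474 = 0.0720
  (199 − 212.0156)²/212.0156 = 0.7990
  (198 − 189.0370)²/189.0370 = 0.4250
  (168 − 166.7024)²/166.7024 = 0.0101
  (106 − 155.0511)²/155.0511 = 15.5175
  (186 − 138.2465)²/138.2465 = 16.4952
  (192 − 142.4218)²/142.4218 = 17.2586
  (174 − 132.4676)²/132.4676 = 13.0216
  (27 − 118.1106)²/118.1106 = 70.2828
χ² = 14.5805 + 2.1908 + 6.8934 + 0.0720 + 0.7990 + 0.4250 + 0.0101 + 15.5175 + 16.4952 + 17.2586 + 13.0216 + 70.2828 = 157.547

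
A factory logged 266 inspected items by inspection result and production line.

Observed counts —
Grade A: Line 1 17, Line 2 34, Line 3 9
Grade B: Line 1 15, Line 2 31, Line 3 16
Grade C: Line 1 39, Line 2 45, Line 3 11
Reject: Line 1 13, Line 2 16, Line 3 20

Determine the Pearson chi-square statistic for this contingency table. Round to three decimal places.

22.643

Row totals: 60, 62, 95, 49. Column totals: 84, 126, 56. Grand total N = 266.
Expected counts (row total × column total / N):
  Grade A, Line 1: 60×84/266 = 18.9474
  Grade A, Line 2: 60×126/266 = 28.4211
  Grade A, Line 3: 60×56/266 = 12.6316
  Grade B, Line 1: 62×84/266 = 19.5789
  Grade B, Line 2: 62×126/266 = 29.3684
  Grade B, Line 3: 62×56/266 = 13.0526
  Grade C, Line 1: 95×84/266 = 30.0000
  Grade C, Line 2: 95×126/266 = 45.0000
  Grade C, Line 3: 95×56/266 = 20.0000
  Reject, Line 1: 49×84/266 = 15.4737
  Reject, Line 2: 49×126/266 = 23.2105
  Reject, Line 3: 49×56/266 = 10.3158
Contributions (O − E)²/E:
  (17 − 18.9474)²/18.9474 = 0.2002
  (34 − 28.4211)²/28.4211 = 1.0951
  (9 − 12.6316)²/12.6316 = 1.0441
  (15 − 19.5789)²/19.5789 = 1.0709
  (31 − 29.3684)²/29.3684 = 0.0906
  (16 − 13.0526)²/13.0526 = 0.6656
  (39 − 30.0000)²/30.0000 = 2.7000
  (45 − 45.0000)²/45.0000 = 0.0000
  (11 − 20.0000)²/20.0000 = 4.0500
  (13 − 15.4737)²/15.4737 = 0.3955
  (16 − 23.2105)²/23.2105 = 2.2400
  (20 − 10.3158)²/10.3158 = 9.0913
χ² = 0.2002 + 1.0951 + 1.0441 + 1.0709 + 0.0906 + 0.6656 + 2.7000 + 0.0000 + 4.0500 + 0.3955 + 2.2400 + 9.0913 = 22.643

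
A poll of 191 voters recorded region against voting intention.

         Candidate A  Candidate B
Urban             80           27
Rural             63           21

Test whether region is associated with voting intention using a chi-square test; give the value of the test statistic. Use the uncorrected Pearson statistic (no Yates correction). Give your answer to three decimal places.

Row totals: 107, 84. Column totals: 143, 48. Grand total N = 191.
Expected counts (row total × column total / N):
  Urban, Candidate A: 107×143/191 = 80.1099
  Urban, Candidate B: 107×48/191 = 26.8901
  Rural, Candidate A: 84×143/191 = 62.8901
  Rural, Candidate B: 84×48/191 = 21.1099
Contributions (O − E)²/E:
  (80 − 80.1099)²/80.1099 = 0.0002
  (27 − 26.8901)²/26.8901 = 0.0004
  (63 − 62.8901)²/62.8901 = 0.0002
  (21 − 21.1099)²/21.1099 = 0.0006
χ² = 0.0002 + 0.0004 + 0.0002 + 0.0006 = 0.001

0.001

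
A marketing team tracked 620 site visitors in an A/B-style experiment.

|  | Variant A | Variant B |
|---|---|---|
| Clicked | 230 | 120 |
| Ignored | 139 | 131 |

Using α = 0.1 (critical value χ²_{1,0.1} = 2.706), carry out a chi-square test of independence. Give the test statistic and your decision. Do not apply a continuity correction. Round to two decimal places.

12.81; reject H₀

Row totals: 350, 270. Column totals: 369, 251. Grand total N = 620.
Expected counts (row total × column total / N):
  Clicked, Variant A: 350×369/620 = 208.3065
  Clicked, Variant B: 350×251/620 = 141.6935
  Ignored, Variant A: 270×369/620 = 160.6935
  Ignored, Variant B: 270×251/620 = 109.3065
Contributions (O − E)²/E:
  (230 − 208.3065)²/208.3065 = 2.2592
  (120 − 141.6935)²/141.6935 = 3.3213
  (139 − 160.6935)²/160.6935 = 2.9286
  (131 − 109.3065)²/109.3065 = 4.3054
χ² = 2.2592 + 3.3213 + 2.9286 + 4.3054 = 12.81
df = (2−1)(2−1) = 1. Since 12.81 > 2.706, reject the null hypothesis of independence at α = 0.1.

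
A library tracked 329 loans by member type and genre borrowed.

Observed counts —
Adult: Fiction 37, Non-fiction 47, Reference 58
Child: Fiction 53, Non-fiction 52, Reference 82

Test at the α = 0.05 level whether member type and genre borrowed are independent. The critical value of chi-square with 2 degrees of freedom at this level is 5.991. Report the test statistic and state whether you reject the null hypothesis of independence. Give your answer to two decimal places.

1.08; fail to reject H₀

Row totals: 142, 187. Column totals: 90, 99, 140. Grand total N = 329.
Expected counts (row total × column total / N):
  Adult, Fiction: 142×90/329 = 38.845
  Adult, Non-fiction: 142×99/329 = 42.729
  Adult, Reference: 142×140/329 = 60.426
  Child, Fiction: 187×90/329 = 51.155
  Child, Non-fiction: 187×99/329 = 56.271
  Child, Reference: 187×140/329 = 79.574
Contributions (O − E)²/E:
  (37 − 38.845)²/38.845 = 0.0876
  (47 − 42.729)²/42.729 = 0.4269
  (58 − 60.426)²/60.426 = 0.0974
  (53 − 51.155)²/51.155 = 0.0665
  (52 − 56.271)²/56.271 = 0.3242
  (82 − 79.574)²/79.574 = 0.0740
χ² = 0.0876 + 0.4269 + 0.0974 + 0.0665 + 0.3242 + 0.0740 = 1.08
df = (2−1)(3−1) = 2. Since 1.08 < 5.991, fail to reject the null hypothesis of independence at α = 0.05.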